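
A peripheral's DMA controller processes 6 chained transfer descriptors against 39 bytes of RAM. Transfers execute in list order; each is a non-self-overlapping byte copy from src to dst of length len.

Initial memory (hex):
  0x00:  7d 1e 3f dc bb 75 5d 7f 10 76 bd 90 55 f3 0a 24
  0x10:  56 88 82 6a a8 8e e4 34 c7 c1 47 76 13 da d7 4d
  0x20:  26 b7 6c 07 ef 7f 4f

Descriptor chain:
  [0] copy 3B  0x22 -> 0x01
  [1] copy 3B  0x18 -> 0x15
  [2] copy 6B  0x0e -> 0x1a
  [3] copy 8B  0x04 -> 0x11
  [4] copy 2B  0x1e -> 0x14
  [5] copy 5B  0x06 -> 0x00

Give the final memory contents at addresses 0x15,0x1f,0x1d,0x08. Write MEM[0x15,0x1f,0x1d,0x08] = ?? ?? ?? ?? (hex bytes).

MEM[0x15,0x1f,0x1d,0x08] = 6a 6a 88 10

#0 dst[0x01+3] := {0x6c,0x07,0xef}
#1 dst[0x15+3] := {0xc7,0xc1,0x47}
#2 dst[0x1a+6] := {0x0a,0x24,0x56,0x88,0x82,0x6a}
#3 dst[0x11+8] := {0xbb,0x75,0x5d,0x7f,0x10,0x76,0xbd,0x90}
#4 dst[0x14+2] := {0x82,0x6a}
#5 dst[0x00+5] := {0x5d,0x7f,0x10,0x76,0xbd}
query mem[0x15]=0x6a, mem[0x1f]=0x6a, mem[0x1d]=0x88, mem[0x08]=0x10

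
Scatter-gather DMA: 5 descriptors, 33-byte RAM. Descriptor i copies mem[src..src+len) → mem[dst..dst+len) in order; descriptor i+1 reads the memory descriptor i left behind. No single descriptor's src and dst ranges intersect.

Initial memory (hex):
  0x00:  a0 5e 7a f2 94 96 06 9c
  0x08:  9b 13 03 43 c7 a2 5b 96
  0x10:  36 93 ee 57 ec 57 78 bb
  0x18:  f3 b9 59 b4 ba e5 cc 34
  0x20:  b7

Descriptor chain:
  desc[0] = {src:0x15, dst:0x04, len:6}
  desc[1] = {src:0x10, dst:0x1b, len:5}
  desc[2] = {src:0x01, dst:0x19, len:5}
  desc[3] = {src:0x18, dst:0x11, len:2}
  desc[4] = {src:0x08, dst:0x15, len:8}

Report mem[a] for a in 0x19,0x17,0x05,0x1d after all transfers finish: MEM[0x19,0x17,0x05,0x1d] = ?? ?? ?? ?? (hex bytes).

MEM[0x19,0x17,0x05,0x1d] = c7 03 78 78

[0] 0x15->0x04 len=6 : 57 78 bb f3 b9 59
[1] 0x10->0x1b len=5 : 36 93 ee 57 ec
[2] 0x01->0x19 len=5 : 5e 7a f2 57 78
[3] 0x18->0x11 len=2 : f3 5e
[4] 0x08->0x15 len=8 : b9 59 03 43 c7 a2 5b 96
query mem[0x19]=0xc7, mem[0x17]=0x03, mem[0x05]=0x78, mem[0x1d]=0x78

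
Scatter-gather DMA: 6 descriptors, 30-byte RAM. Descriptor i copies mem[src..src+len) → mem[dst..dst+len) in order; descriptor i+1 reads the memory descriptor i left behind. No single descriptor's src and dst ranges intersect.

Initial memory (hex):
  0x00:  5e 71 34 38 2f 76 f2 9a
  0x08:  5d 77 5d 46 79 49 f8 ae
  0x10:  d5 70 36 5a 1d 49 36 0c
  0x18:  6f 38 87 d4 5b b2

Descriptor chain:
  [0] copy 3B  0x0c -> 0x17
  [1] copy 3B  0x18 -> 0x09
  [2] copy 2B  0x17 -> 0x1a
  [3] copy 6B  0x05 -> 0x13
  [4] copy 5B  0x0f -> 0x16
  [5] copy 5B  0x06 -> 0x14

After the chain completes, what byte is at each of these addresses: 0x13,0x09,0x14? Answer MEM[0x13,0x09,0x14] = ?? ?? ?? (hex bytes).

[0] 0x0c->0x17 len=3 : 79 49 f8
[1] 0x18->0x09 len=3 : 49 f8 87
[2] 0x17->0x1a len=2 : 79 49
[3] 0x05->0x13 len=6 : 76 f2 9a 5d 49 f8
[4] 0x0f->0x16 len=5 : ae d5 70 36 76
[5] 0x06->0x14 len=5 : f2 9a 5d 49 f8
query mem[0x13]=0x76, mem[0x09]=0x49, mem[0x14]=0xf2

MEM[0x13,0x09,0x14] = 76 49 f2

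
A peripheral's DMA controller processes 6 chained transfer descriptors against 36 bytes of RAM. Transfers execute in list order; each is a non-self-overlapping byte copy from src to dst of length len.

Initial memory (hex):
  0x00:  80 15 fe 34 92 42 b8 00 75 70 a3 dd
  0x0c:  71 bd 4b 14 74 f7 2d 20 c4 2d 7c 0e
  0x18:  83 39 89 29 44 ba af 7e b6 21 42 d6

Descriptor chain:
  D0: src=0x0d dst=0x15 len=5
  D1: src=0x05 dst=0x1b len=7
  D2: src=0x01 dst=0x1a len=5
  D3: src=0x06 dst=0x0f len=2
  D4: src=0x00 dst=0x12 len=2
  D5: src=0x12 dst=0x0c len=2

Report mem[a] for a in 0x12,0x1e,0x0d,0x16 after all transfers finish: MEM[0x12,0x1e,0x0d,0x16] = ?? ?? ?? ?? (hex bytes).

  after D0: wrote 5B at 0x15 = bd4b1474f7
  after D1: wrote 7B at 0x1b = 42b8007570a3dd
  after D2: wrote 5B at 0x1a = 15fe349242
  after D3: wrote 2B at 0x0f = b800
  after D4: wrote 2B at 0x12 = 8015
  after D5: wrote 2B at 0x0c = 8015
query mem[0x12]=0x80, mem[0x1e]=0x42, mem[0x0d]=0x15, mem[0x16]=0x4b

MEM[0x12,0x1e,0x0d,0x16] = 80 42 15 4b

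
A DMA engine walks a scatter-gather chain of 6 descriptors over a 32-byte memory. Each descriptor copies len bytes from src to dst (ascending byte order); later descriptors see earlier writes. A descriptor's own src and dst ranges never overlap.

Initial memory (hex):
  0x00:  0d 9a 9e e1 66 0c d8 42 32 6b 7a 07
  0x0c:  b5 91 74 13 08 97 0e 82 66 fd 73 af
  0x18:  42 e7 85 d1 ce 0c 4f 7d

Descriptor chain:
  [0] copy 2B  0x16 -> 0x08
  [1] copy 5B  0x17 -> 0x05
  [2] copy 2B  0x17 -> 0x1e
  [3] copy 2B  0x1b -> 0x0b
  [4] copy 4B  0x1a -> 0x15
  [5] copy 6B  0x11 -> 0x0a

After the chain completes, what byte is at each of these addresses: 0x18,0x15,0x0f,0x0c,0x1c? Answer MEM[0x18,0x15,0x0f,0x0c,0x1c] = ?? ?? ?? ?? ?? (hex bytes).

MEM[0x18,0x15,0x0f,0x0c,0x1c] = 0c 85 d1 82 ce

[0] 0x16->0x08 len=2 : 73 af
[1] 0x17->0x05 len=5 : af 42 e7 85 d1
[2] 0x17->0x1e len=2 : af 42
[3] 0x1b->0x0b len=2 : d1 ce
[4] 0x1a->0x15 len=4 : 85 d1 ce 0c
[5] 0x11->0x0a len=6 : 97 0e 82 66 85 d1
query mem[0x18]=0x0c, mem[0x15]=0x85, mem[0x0f]=0xd1, mem[0x0c]=0x82, mem[0x1c]=0xce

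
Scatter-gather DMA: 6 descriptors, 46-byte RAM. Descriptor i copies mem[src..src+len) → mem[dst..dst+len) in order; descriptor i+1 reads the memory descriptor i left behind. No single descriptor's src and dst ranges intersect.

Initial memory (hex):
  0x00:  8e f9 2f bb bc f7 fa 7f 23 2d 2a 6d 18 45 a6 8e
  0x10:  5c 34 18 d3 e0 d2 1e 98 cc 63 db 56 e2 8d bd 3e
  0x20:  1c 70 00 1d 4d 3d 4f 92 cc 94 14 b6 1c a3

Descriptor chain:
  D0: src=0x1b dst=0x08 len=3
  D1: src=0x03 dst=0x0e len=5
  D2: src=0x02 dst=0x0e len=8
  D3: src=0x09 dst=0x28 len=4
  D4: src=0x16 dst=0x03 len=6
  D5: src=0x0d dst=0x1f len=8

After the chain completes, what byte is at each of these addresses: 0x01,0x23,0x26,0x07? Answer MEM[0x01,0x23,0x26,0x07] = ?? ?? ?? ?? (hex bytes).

MEM[0x01,0x23,0x26,0x07] = f9 f7 56 db

  after D0: wrote 3B at 0x08 = 56e28d
  after D1: wrote 5B at 0x0e = bbbcf7fa7f
  after D2: wrote 8B at 0x0e = 2fbbbcf7fa7f56e2
  after D3: wrote 4B at 0x28 = e28d6d18
  after D4: wrote 6B at 0x03 = 1e98cc63db56
  after D5: wrote 8B at 0x1f = 452fbbbcf7fa7f56
query mem[0x01]=0xf9, mem[0x23]=0xf7, mem[0x26]=0x56, mem[0x07]=0xdb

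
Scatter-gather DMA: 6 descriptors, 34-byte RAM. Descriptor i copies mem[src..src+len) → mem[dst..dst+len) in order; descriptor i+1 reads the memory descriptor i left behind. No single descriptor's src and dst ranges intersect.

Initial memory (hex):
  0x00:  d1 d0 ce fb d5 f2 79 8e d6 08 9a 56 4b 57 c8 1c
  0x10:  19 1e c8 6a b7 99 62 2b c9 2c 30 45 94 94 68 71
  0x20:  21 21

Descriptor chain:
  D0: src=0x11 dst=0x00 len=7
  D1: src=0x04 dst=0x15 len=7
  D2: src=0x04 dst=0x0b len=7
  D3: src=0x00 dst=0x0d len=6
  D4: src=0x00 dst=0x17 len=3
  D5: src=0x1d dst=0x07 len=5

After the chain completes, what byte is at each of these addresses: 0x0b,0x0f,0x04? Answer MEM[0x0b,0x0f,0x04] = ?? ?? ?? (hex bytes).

[0] 0x11->0x00 len=7 : 1e c8 6a b7 99 62 2b
[1] 0x04->0x15 len=7 : 99 62 2b 8e d6 08 9a
[2] 0x04->0x0b len=7 : 99 62 2b 8e d6 08 9a
[3] 0x00->0x0d len=6 : 1e c8 6a b7 99 62
[4] 0x00->0x17 len=3 : 1e c8 6a
[5] 0x1d->0x07 len=5 : 94 68 71 21 21
query mem[0x0b]=0x21, mem[0x0f]=0x6a, mem[0x04]=0x99

MEM[0x0b,0x0f,0x04] = 21 6a 99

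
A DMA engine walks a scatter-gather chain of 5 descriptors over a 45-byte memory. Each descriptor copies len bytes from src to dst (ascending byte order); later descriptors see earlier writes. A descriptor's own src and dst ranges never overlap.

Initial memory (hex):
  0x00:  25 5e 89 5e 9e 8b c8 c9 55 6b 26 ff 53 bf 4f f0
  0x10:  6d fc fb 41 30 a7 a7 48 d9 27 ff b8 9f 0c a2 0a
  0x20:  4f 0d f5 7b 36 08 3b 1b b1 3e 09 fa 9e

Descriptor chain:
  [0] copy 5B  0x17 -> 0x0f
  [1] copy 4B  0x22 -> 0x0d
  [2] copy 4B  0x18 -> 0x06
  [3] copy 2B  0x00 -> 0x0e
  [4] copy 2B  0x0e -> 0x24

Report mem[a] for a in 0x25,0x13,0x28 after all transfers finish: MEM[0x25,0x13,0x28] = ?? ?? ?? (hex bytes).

  after D0: wrote 5B at 0x0f = 48d927ffb8
  after D1: wrote 4B at 0x0d = f57b3608
  after D2: wrote 4B at 0x06 = d927ffb8
  after D3: wrote 2B at 0x0e = 255e
  after D4: wrote 2B at 0x24 = 255e
query mem[0x25]=0x5e, mem[0x13]=0xb8, mem[0x28]=0xb1

MEM[0x25,0x13,0x28] = 5e b8 b1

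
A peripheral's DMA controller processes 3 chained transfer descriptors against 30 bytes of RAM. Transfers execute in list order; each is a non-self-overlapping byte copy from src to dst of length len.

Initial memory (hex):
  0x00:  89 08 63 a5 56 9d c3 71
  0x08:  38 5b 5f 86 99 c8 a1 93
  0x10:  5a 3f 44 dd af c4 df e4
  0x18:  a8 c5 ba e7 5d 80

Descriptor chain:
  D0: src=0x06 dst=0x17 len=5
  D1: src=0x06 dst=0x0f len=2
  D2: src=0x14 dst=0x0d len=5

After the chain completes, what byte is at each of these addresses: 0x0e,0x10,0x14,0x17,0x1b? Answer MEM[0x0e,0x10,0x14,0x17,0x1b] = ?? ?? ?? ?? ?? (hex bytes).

MEM[0x0e,0x10,0x14,0x17,0x1b] = c4 c3 af c3 5f

#0 dst[0x17+5] := {0xc3,0x71,0x38,0x5b,0x5f}
#1 dst[0x0f+2] := {0xc3,0x71}
#2 dst[0x0d+5] := {0xaf,0xc4,0xdf,0xc3,0x71}
query mem[0x0e]=0xc4, mem[0x10]=0xc3, mem[0x14]=0xaf, mem[0x17]=0xc3, mem[0x1b]=0x5f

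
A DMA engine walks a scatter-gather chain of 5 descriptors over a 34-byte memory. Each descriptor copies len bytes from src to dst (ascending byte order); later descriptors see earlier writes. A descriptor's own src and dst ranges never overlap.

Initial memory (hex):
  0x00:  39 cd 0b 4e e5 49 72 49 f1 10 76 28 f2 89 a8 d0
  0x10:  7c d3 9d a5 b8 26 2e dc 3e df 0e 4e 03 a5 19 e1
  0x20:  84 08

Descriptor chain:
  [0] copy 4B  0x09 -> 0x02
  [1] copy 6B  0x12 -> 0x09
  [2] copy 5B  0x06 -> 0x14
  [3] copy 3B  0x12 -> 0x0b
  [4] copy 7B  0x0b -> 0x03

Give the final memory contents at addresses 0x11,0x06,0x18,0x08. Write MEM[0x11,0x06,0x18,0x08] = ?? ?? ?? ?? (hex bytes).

MEM[0x11,0x06,0x18,0x08] = d3 dc a5 7c

[0] 0x09->0x02 len=4 : 10 76 28 f2
[1] 0x12->0x09 len=6 : 9d a5 b8 26 2e dc
[2] 0x06->0x14 len=5 : 72 49 f1 9d a5
[3] 0x12->0x0b len=3 : 9d a5 72
[4] 0x0b->0x03 len=7 : 9d a5 72 dc d0 7c d3
query mem[0x11]=0xd3, mem[0x06]=0xdc, mem[0x18]=0xa5, mem[0x08]=0x7c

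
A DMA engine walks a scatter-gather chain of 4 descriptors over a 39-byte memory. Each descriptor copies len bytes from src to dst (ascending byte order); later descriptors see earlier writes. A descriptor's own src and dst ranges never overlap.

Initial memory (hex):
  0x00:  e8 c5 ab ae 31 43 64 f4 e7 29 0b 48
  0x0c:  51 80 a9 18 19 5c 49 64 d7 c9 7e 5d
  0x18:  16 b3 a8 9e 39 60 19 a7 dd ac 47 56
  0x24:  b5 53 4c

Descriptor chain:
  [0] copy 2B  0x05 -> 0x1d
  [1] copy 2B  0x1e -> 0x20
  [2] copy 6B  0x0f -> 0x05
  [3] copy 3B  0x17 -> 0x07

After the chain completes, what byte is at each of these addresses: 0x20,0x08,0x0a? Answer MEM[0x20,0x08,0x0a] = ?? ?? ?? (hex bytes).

MEM[0x20,0x08,0x0a] = 64 16 d7

D0: mem[0x1d..0x1e] <- [43 64]
D1: mem[0x20..0x21] <- [64 a7]
D2: mem[0x05..0x0a] <- [18 19 5c 49 64 d7]
D3: mem[0x07..0x09] <- [5d 16 b3]
query mem[0x20]=0x64, mem[0x08]=0x16, mem[0x0a]=0xd7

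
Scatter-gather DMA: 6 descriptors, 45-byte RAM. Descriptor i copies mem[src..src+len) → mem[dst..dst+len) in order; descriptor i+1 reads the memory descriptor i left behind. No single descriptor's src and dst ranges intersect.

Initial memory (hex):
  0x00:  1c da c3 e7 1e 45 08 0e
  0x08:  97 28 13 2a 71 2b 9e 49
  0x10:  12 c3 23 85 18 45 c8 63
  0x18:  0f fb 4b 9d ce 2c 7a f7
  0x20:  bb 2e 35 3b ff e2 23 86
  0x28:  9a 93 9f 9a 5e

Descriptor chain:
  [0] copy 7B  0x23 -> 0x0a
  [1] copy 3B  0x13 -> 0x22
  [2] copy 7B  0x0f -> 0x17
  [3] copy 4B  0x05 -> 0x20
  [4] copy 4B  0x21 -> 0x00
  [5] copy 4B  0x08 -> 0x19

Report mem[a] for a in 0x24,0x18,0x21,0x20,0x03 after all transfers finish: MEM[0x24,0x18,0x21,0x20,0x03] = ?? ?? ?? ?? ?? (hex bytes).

MEM[0x24,0x18,0x21,0x20,0x03] = 45 93 08 45 45

  after D0: wrote 7B at 0x0a = 3bffe223869a93
  after D1: wrote 3B at 0x22 = 851845
  after D2: wrote 7B at 0x17 = 9a93c323851845
  after D3: wrote 4B at 0x20 = 45080e97
  after D4: wrote 4B at 0x00 = 080e9745
  after D5: wrote 4B at 0x19 = 97283bff
query mem[0x24]=0x45, mem[0x18]=0x93, mem[0x21]=0x08, mem[0x20]=0x45, mem[0x03]=0x45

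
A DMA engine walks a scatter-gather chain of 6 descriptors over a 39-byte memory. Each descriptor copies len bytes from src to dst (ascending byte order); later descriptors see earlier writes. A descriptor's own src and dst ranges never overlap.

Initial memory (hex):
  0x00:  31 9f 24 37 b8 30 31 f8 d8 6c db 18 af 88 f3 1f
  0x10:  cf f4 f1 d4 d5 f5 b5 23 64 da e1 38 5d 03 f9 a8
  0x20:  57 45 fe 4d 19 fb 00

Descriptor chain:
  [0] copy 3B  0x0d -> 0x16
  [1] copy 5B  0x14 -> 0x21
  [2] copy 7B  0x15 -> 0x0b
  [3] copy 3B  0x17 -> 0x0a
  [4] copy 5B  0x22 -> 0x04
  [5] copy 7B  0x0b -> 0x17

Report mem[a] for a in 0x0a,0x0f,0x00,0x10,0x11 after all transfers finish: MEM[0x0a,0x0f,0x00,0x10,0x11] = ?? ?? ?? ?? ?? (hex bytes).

#0 dst[0x16+3] := {0x88,0xf3,0x1f}
#1 dst[0x21+5] := {0xd5,0xf5,0x88,0xf3,0x1f}
#2 dst[0x0b+7] := {0xf5,0x88,0xf3,0x1f,0xda,0xe1,0x38}
#3 dst[0x0a+3] := {0xf3,0x1f,0xda}
#4 dst[0x04+5] := {0xf5,0x88,0xf3,0x1f,0x00}
#5 dst[0x17+7] := {0x1f,0xda,0xf3,0x1f,0xda,0xe1,0x38}
query mem[0x0a]=0xf3, mem[0x0f]=0xda, mem[0x00]=0x31, mem[0x10]=0xe1, mem[0x11]=0x38

MEM[0x0a,0x0f,0x00,0x10,0x11] = f3 da 31 e1 38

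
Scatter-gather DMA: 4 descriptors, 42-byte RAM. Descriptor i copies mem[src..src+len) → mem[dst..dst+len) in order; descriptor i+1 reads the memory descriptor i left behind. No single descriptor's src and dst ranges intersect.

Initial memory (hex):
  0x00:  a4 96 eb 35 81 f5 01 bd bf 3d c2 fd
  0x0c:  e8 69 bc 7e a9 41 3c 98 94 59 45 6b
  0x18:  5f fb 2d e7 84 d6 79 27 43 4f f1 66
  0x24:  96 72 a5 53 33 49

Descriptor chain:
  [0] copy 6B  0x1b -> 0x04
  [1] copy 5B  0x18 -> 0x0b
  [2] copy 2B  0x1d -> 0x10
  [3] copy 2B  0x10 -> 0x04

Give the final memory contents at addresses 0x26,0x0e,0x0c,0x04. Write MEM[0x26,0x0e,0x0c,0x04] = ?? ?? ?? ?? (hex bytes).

MEM[0x26,0x0e,0x0c,0x04] = a5 e7 fb d6

[0] 0x1b->0x04 len=6 : e7 84 d6 79 27 43
[1] 0x18->0x0b len=5 : 5f fb 2d e7 84
[2] 0x1d->0x10 len=2 : d6 79
[3] 0x10->0x04 len=2 : d6 79
query mem[0x26]=0xa5, mem[0x0e]=0xe7, mem[0x0c]=0xfb, mem[0x04]=0xd6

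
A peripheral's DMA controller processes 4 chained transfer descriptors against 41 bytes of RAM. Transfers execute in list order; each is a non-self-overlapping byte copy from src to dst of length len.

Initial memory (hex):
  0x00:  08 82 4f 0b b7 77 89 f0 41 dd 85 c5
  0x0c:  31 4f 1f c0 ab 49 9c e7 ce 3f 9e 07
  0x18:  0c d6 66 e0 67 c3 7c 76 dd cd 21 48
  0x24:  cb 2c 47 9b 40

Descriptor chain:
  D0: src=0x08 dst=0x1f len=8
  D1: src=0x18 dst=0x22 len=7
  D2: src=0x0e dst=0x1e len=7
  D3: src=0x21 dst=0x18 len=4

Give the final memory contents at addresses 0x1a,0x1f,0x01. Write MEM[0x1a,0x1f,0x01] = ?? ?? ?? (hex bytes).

#0 dst[0x1f+8] := {0x41,0xdd,0x85,0xc5,0x31,0x4f,0x1f,0xc0}
#1 dst[0x22+7] := {0x0c,0xd6,0x66,0xe0,0x67,0xc3,0x7c}
#2 dst[0x1e+7] := {0x1f,0xc0,0xab,0x49,0x9c,0xe7,0xce}
#3 dst[0x18+4] := {0x49,0x9c,0xe7,0xce}
query mem[0x1a]=0xe7, mem[0x1f]=0xc0, mem[0x01]=0x82

MEM[0x1a,0x1f,0x01] = e7 c0 82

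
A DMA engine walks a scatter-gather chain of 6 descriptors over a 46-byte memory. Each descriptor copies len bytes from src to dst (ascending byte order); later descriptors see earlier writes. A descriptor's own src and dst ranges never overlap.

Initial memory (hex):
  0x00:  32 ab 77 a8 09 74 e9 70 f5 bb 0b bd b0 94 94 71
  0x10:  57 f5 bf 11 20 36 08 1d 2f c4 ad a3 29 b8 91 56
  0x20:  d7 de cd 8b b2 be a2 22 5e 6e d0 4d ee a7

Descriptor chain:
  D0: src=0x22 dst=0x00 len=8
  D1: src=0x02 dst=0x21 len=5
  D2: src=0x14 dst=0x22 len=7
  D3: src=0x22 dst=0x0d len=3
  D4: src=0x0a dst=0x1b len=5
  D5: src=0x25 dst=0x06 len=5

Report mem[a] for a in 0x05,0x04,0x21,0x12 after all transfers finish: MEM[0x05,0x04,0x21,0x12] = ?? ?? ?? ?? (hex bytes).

MEM[0x05,0x04,0x21,0x12] = 22 a2 b2 bf

[0] 0x22->0x00 len=8 : cd 8b b2 be a2 22 5e 6e
[1] 0x02->0x21 len=5 : b2 be a2 22 5e
[2] 0x14->0x22 len=7 : 20 36 08 1d 2f c4 ad
[3] 0x22->0x0d len=3 : 20 36 08
[4] 0x0a->0x1b len=5 : 0b bd b0 20 36
[5] 0x25->0x06 len=5 : 1d 2f c4 ad 6e
query mem[0x05]=0x22, mem[0x04]=0xa2, mem[0x21]=0xb2, mem[0x12]=0xbf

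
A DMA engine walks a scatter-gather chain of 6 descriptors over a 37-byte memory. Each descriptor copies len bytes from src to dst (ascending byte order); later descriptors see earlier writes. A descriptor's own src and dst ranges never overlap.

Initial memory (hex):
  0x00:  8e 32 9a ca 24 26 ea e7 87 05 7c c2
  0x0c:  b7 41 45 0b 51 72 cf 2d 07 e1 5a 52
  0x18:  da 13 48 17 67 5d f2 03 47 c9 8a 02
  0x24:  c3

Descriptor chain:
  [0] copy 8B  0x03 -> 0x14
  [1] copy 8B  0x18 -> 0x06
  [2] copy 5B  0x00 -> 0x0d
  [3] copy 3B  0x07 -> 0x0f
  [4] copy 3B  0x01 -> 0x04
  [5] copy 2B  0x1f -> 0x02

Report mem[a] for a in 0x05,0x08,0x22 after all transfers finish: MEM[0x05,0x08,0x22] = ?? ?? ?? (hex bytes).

MEM[0x05,0x08,0x22] = 9a 05 8a

#0 dst[0x14+8] := {0xca,0x24,0x26,0xea,0xe7,0x87,0x05,0x7c}
#1 dst[0x06+8] := {0xe7,0x87,0x05,0x7c,0x67,0x5d,0xf2,0x03}
#2 dst[0x0d+5] := {0x8e,0x32,0x9a,0xca,0x24}
#3 dst[0x0f+3] := {0x87,0x05,0x7c}
#4 dst[0x04+3] := {0x32,0x9a,0xca}
#5 dst[0x02+2] := {0x03,0x47}
query mem[0x05]=0x9a, mem[0x08]=0x05, mem[0x22]=0x8a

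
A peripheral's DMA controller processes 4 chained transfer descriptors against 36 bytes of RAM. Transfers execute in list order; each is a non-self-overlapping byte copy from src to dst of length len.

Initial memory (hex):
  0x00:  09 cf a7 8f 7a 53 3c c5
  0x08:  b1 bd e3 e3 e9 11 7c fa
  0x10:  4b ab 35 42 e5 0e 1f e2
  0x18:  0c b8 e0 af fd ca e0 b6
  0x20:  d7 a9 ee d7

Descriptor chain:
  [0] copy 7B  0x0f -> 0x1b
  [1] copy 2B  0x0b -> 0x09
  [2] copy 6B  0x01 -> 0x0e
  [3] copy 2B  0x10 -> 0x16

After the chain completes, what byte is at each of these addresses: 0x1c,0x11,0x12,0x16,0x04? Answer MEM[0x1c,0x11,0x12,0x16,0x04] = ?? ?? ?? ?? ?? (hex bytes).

MEM[0x1c,0x11,0x12,0x16,0x04] = 4b 7a 53 8f 7a

D0: mem[0x1b..0x21] <- [fa 4b ab 35 42 e5 0e]
D1: mem[0x09..0x0a] <- [e3 e9]
D2: mem[0x0e..0x13] <- [cf a7 8f 7a 53 3c]
D3: mem[0x16..0x17] <- [8f 7a]
query mem[0x1c]=0x4b, mem[0x11]=0x7a, mem[0x12]=0x53, mem[0x16]=0x8f, mem[0x04]=0x7a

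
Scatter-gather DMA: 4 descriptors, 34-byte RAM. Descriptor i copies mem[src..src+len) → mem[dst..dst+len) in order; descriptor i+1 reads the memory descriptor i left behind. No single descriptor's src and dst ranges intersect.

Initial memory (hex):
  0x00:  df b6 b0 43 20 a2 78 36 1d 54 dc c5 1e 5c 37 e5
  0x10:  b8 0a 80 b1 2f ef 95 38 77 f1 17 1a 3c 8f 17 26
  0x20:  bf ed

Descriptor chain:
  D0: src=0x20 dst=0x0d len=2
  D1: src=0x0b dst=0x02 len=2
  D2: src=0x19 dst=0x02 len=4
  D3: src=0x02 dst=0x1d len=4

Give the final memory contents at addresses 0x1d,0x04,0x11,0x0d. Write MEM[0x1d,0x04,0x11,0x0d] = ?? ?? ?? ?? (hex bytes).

D0: mem[0x0d..0x0e] <- [bf ed]
D1: mem[0x02..0x03] <- [c5 1e]
D2: mem[0x02..0x05] <- [f1 17 1a 3c]
D3: mem[0x1d..0x20] <- [f1 17 1a 3c]
query mem[0x1d]=0xf1, mem[0x04]=0x1a, mem[0x11]=0x0a, mem[0x0d]=0xbf

MEM[0x1d,0x04,0x11,0x0d] = f1 1a 0a bf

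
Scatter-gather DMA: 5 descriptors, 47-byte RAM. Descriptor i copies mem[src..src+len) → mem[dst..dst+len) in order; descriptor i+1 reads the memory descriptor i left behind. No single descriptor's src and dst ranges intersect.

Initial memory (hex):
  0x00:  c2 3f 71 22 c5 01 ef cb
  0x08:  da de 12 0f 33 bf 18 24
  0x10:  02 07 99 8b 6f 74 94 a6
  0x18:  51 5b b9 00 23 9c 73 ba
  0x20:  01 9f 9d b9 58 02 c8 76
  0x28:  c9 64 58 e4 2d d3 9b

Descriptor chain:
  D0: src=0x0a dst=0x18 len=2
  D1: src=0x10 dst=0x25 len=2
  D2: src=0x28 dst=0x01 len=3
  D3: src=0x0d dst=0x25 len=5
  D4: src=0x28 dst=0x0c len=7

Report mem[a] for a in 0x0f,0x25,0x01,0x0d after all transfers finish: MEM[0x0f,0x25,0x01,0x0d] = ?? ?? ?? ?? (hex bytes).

MEM[0x0f,0x25,0x01,0x0d] = e4 bf c9 07

#0 dst[0x18+2] := {0x12,0x0f}
#1 dst[0x25+2] := {0x02,0x07}
#2 dst[0x01+3] := {0xc9,0x64,0x58}
#3 dst[0x25+5] := {0xbf,0x18,0x24,0x02,0x07}
#4 dst[0x0c+7] := {0x02,0x07,0x58,0xe4,0x2d,0xd3,0x9b}
query mem[0x0f]=0xe4, mem[0x25]=0xbf, mem[0x01]=0xc9, mem[0x0d]=0x07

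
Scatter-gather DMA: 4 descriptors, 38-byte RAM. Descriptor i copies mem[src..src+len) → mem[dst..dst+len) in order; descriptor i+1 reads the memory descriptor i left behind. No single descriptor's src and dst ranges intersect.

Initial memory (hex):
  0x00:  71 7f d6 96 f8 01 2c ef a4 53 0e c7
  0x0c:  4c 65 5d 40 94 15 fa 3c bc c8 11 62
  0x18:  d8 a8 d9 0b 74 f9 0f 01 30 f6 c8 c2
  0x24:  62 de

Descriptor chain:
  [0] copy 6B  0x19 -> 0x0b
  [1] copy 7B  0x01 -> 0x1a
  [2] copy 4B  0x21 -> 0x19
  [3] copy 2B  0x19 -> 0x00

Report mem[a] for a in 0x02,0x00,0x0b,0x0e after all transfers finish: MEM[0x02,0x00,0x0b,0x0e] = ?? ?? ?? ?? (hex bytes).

MEM[0x02,0x00,0x0b,0x0e] = d6 f6 a8 74

D0: mem[0x0b..0x10] <- [a8 d9 0b 74 f9 0f]
D1: mem[0x1a..0x20] <- [7f d6 96 f8 01 2c ef]
D2: mem[0x19..0x1c] <- [f6 c8 c2 62]
D3: mem[0x00..0x01] <- [f6 c8]
query mem[0x02]=0xd6, mem[0x00]=0xf6, mem[0x0b]=0xa8, mem[0x0e]=0x74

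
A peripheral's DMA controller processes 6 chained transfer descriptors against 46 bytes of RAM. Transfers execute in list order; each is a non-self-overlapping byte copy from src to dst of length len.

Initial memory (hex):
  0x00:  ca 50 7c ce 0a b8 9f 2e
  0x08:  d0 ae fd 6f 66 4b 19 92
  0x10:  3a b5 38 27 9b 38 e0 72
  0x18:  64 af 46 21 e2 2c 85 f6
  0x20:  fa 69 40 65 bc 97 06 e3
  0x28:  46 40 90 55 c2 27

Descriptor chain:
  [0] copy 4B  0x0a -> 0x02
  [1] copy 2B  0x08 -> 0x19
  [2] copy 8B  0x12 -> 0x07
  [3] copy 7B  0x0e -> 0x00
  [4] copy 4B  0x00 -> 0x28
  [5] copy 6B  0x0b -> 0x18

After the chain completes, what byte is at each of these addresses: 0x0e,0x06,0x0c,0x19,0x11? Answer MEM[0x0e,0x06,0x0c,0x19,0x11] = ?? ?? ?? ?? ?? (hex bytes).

  after D0: wrote 4B at 0x02 = fd6f664b
  after D1: wrote 2B at 0x19 = d0ae
  after D2: wrote 8B at 0x07 = 38279b38e07264d0
  after D3: wrote 7B at 0x00 = d0923ab538279b
  after D4: wrote 4B at 0x28 = d0923ab5
  after D5: wrote 6B at 0x18 = e07264d0923a
query mem[0x0e]=0xd0, mem[0x06]=0x9b, mem[0x0c]=0x72, mem[0x19]=0x72, mem[0x11]=0xb5

MEM[0x0e,0x06,0x0c,0x19,0x11] = d0 9b 72 72 b5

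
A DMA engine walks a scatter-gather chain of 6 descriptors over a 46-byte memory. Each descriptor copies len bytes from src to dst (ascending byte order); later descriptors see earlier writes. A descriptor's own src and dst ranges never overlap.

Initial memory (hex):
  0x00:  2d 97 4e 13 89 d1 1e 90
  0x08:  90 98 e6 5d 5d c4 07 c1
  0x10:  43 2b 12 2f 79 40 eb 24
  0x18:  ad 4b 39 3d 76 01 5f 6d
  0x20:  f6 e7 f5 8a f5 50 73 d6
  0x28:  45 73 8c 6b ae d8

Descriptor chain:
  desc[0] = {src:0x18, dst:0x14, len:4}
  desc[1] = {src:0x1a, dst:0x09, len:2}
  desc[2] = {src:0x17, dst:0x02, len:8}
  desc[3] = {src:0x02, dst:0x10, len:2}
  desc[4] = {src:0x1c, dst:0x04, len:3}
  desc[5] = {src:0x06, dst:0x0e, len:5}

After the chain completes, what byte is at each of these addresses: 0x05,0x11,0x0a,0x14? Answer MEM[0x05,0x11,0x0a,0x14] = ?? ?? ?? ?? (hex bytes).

#0 dst[0x14+4] := {0xad,0x4b,0x39,0x3d}
#1 dst[0x09+2] := {0x39,0x3d}
#2 dst[0x02+8] := {0x3d,0xad,0x4b,0x39,0x3d,0x76,0x01,0x5f}
#3 dst[0x10+2] := {0x3d,0xad}
#4 dst[0x04+3] := {0x76,0x01,0x5f}
#5 dst[0x0e+5] := {0x5f,0x76,0x01,0x5f,0x3d}
query mem[0x05]=0x01, mem[0x11]=0x5f, mem[0x0a]=0x3d, mem[0x14]=0xad

MEM[0x05,0x11,0x0a,0x14] = 01 5f 3d ad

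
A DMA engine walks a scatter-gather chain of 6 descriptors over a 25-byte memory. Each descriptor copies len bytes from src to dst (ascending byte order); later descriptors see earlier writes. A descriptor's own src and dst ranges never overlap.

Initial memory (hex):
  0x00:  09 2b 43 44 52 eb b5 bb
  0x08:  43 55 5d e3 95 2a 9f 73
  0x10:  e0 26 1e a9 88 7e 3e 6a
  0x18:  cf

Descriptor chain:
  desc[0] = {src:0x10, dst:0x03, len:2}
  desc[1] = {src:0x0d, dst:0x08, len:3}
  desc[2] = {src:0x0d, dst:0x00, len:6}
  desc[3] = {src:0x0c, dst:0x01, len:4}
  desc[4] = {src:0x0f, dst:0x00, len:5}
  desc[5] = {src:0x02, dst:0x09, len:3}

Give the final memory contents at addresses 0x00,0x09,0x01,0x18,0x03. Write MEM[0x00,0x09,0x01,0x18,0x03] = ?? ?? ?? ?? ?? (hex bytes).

[0] 0x10->0x03 len=2 : e0 26
[1] 0x0d->0x08 len=3 : 2a 9f 73
[2] 0x0d->0x00 len=6 : 2a 9f 73 e0 26 1e
[3] 0x0c->0x01 len=4 : 95 2a 9f 73
[4] 0x0f->0x00 len=5 : 73 e0 26 1e a9
[5] 0x02->0x09 len=3 : 26 1e a9
query mem[0x00]=0x73, mem[0x09]=0x26, mem[0x01]=0xe0, mem[0x18]=0xcf, mem[0x03]=0x1e

MEM[0x00,0x09,0x01,0x18,0x03] = 73 26 e0 cf 1e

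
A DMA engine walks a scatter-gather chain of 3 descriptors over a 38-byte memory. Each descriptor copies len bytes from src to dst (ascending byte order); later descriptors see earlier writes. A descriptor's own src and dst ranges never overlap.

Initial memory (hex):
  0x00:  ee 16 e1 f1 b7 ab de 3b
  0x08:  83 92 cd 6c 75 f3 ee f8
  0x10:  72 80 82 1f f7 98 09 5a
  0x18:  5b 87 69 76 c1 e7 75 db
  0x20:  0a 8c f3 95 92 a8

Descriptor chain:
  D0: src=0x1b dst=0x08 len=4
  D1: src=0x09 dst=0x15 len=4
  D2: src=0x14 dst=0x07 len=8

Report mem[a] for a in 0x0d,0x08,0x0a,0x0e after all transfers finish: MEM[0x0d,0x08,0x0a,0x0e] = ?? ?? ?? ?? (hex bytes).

[0] 0x1b->0x08 len=4 : 76 c1 e7 75
[1] 0x09->0x15 len=4 : c1 e7 75 75
[2] 0x14->0x07 len=8 : f7 c1 e7 75 75 87 69 76
query mem[0x0d]=0x69, mem[0x08]=0xc1, mem[0x0a]=0x75, mem[0x0e]=0x76

MEM[0x0d,0x08,0x0a,0x0e] = 69 c1 75 76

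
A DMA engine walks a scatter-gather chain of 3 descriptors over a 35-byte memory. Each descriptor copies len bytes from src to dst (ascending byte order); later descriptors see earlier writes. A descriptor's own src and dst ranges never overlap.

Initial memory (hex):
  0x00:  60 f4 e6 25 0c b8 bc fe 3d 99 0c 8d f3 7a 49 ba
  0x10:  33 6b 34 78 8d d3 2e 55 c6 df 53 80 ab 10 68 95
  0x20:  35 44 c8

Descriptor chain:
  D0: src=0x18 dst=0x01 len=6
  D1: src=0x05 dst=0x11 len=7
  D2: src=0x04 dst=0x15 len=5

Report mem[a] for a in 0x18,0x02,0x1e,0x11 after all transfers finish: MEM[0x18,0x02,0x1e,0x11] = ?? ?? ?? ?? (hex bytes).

  after D0: wrote 6B at 0x01 = c6df5380ab10
  after D1: wrote 7B at 0x11 = ab10fe3d990c8d
  after D2: wrote 5B at 0x15 = 80ab10fe3d
query mem[0x18]=0xfe, mem[0x02]=0xdf, mem[0x1e]=0x68, mem[0x11]=0xab

MEM[0x18,0x02,0x1e,0x11] = fe df 68 ab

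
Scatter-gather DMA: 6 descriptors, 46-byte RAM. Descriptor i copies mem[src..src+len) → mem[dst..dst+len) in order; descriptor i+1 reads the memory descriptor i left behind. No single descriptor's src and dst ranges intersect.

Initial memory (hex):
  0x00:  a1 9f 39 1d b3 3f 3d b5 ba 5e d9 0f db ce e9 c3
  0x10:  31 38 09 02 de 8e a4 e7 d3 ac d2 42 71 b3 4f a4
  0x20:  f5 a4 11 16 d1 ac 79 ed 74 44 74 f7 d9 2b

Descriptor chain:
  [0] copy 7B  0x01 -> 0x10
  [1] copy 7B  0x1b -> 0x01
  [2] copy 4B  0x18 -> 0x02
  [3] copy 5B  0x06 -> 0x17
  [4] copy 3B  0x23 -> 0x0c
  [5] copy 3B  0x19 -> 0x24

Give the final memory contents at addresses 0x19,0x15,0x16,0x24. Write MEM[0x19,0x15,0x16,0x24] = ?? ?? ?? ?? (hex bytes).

[0] 0x01->0x10 len=7 : 9f 39 1d b3 3f 3d b5
[1] 0x1b->0x01 len=7 : 42 71 b3 4f a4 f5 a4
[2] 0x18->0x02 len=4 : d3 ac d2 42
[3] 0x06->0x17 len=5 : f5 a4 ba 5e d9
[4] 0x23->0x0c len=3 : 16 d1 ac
[5] 0x19->0x24 len=3 : ba 5e d9
query mem[0x19]=0xba, mem[0x15]=0x3d, mem[0x16]=0xb5, mem[0x24]=0xba

MEM[0x19,0x15,0x16,0x24] = ba 3d b5 ba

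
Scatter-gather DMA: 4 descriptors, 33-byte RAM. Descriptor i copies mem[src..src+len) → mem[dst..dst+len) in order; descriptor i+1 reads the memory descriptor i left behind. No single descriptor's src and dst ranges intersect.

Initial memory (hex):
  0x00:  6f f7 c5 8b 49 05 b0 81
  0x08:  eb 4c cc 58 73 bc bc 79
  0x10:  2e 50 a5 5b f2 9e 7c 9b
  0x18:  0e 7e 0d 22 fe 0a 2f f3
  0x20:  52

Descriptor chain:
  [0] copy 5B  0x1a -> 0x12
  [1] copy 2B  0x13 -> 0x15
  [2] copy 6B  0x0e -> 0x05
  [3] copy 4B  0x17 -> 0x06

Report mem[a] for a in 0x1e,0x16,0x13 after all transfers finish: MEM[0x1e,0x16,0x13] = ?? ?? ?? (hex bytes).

MEM[0x1e,0x16,0x13] = 2f fe 22

[0] 0x1a->0x12 len=5 : 0d 22 fe 0a 2f
[1] 0x13->0x15 len=2 : 22 fe
[2] 0x0e->0x05 len=6 : bc 79 2e 50 0d 22
[3] 0x17->0x06 len=4 : 9b 0e 7e 0d
query mem[0x1e]=0x2f, mem[0x16]=0xfe, mem[0x13]=0x22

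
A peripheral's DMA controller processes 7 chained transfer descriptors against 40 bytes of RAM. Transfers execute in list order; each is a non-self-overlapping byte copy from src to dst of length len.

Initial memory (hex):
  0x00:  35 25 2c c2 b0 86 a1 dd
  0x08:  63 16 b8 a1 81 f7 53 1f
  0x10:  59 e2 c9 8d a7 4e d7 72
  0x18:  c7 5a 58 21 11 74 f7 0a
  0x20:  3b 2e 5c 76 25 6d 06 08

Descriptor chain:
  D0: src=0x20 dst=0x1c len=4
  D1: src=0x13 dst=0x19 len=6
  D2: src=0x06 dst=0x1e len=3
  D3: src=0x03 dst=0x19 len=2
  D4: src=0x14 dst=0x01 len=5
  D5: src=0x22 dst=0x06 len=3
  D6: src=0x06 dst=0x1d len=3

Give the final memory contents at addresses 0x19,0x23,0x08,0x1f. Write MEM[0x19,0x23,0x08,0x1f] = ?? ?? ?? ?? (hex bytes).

[0] 0x20->0x1c len=4 : 3b 2e 5c 76
[1] 0x13->0x19 len=6 : 8d a7 4e d7 72 c7
[2] 0x06->0x1e len=3 : a1 dd 63
[3] 0x03->0x19 len=2 : c2 b0
[4] 0x14->0x01 len=5 : a7 4e d7 72 c7
[5] 0x22->0x06 len=3 : 5c 76 25
[6] 0x06->0x1d len=3 : 5c 76 25
query mem[0x19]=0xc2, mem[0x23]=0x76, mem[0x08]=0x25, mem[0x1f]=0x25

MEM[0x19,0x23,0x08,0x1f] = c2 76 25 25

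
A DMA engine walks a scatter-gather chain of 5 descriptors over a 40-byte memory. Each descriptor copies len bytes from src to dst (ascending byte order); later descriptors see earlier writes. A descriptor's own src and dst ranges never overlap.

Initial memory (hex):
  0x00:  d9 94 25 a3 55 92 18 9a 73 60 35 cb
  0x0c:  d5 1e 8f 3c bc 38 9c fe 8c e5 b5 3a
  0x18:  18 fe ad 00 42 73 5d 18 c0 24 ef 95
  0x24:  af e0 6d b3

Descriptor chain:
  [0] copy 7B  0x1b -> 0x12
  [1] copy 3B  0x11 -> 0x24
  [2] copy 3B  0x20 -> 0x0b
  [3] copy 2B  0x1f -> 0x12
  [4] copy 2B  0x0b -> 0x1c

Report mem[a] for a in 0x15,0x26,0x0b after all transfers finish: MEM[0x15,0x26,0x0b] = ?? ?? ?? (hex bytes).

D0: mem[0x12..0x18] <- [00 42 73 5d 18 c0 24]
D1: mem[0x24..0x26] <- [38 00 42]
D2: mem[0x0b..0x0d] <- [c0 24 ef]
D3: mem[0x12..0x13] <- [18 c0]
D4: mem[0x1c..0x1d] <- [c0 24]
query mem[0x15]=0x5d, mem[0x26]=0x42, mem[0x0b]=0xc0

MEM[0x15,0x26,0x0b] = 5d 42 c0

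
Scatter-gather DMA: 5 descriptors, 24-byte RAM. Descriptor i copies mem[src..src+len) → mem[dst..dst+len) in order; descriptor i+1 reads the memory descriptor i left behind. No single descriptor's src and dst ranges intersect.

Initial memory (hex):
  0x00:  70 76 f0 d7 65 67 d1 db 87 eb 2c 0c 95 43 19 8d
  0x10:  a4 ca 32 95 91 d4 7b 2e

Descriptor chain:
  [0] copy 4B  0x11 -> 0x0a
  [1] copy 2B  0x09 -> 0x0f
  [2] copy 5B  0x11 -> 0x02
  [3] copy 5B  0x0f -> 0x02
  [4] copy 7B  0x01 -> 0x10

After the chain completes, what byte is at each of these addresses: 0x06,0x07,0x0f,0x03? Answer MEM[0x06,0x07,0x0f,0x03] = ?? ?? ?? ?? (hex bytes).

MEM[0x06,0x07,0x0f,0x03] = 95 db eb ca

#0 dst[0x0a+4] := {0xca,0x32,0x95,0x91}
#1 dst[0x0f+2] := {0xeb,0xca}
#2 dst[0x02+5] := {0xca,0x32,0x95,0x91,0xd4}
#3 dst[0x02+5] := {0xeb,0xca,0xca,0x32,0x95}
#4 dst[0x10+7] := {0x76,0xeb,0xca,0xca,0x32,0x95,0xdb}
query mem[0x06]=0x95, mem[0x07]=0xdb, mem[0x0f]=0xeb, mem[0x03]=0xca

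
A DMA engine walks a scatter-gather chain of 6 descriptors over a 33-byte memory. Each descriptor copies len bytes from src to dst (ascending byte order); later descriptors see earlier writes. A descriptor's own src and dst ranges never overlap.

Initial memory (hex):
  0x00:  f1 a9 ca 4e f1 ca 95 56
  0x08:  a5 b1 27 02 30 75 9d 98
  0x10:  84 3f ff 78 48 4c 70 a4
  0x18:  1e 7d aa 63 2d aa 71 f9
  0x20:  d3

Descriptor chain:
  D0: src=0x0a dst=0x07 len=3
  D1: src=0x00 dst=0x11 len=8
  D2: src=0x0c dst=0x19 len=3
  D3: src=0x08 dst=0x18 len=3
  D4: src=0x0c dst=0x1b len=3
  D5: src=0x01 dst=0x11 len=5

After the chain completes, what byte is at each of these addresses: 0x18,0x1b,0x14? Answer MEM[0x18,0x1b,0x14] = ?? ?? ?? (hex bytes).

MEM[0x18,0x1b,0x14] = 02 30 f1

#0 dst[0x07+3] := {0x27,0x02,0x30}
#1 dst[0x11+8] := {0xf1,0xa9,0xca,0x4e,0xf1,0xca,0x95,0x27}
#2 dst[0x19+3] := {0x30,0x75,0x9d}
#3 dst[0x18+3] := {0x02,0x30,0x27}
#4 dst[0x1b+3] := {0x30,0x75,0x9d}
#5 dst[0x11+5] := {0xa9,0xca,0x4e,0xf1,0xca}
query mem[0x18]=0x02, mem[0x1b]=0x30, mem[0x14]=0xf1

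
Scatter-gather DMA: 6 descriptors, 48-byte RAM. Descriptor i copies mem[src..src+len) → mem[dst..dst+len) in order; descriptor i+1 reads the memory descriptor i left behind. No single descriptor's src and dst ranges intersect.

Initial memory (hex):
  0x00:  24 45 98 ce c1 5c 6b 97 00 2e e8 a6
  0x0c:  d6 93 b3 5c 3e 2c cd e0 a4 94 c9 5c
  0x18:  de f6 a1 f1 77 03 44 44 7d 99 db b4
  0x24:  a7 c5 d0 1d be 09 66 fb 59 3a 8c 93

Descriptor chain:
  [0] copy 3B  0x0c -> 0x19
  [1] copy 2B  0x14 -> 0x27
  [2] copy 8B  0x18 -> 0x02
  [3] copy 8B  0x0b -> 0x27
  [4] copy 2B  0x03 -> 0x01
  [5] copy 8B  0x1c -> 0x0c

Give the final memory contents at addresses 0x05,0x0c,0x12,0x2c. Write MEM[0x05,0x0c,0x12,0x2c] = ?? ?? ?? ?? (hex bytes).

#0 dst[0x19+3] := {0xd6,0x93,0xb3}
#1 dst[0x27+2] := {0xa4,0x94}
#2 dst[0x02+8] := {0xde,0xd6,0x93,0xb3,0x77,0x03,0x44,0x44}
#3 dst[0x27+8] := {0xa6,0xd6,0x93,0xb3,0x5c,0x3e,0x2c,0xcd}
#4 dst[0x01+2] := {0xd6,0x93}
#5 dst[0x0c+8] := {0x77,0x03,0x44,0x44,0x7d,0x99,0xdb,0xb4}
query mem[0x05]=0xb3, mem[0x0c]=0x77, mem[0x12]=0xdb, mem[0x2c]=0x3e

MEM[0x05,0x0c,0x12,0x2c] = b3 77 db 3e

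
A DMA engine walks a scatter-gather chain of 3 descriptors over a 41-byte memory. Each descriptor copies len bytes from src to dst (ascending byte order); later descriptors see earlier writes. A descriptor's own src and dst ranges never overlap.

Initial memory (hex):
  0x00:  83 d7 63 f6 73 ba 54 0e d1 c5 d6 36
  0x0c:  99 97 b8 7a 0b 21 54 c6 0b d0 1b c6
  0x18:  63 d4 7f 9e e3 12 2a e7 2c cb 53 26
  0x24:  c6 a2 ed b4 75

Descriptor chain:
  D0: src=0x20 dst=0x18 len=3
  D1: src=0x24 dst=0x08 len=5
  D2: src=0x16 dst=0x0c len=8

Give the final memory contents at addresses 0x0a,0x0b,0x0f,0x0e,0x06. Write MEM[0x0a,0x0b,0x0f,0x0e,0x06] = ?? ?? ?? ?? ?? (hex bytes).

MEM[0x0a,0x0b,0x0f,0x0e,0x06] = ed b4 cb 2c 54

D0: mem[0x18..0x1a] <- [2c cb 53]
D1: mem[0x08..0x0c] <- [c6 a2 ed b4 75]
D2: mem[0x0c..0x13] <- [1b c6 2c cb 53 9e e3 12]
query mem[0x0a]=0xed, mem[0x0b]=0xb4, mem[0x0f]=0xcb, mem[0x0e]=0x2c, mem[0x06]=0x54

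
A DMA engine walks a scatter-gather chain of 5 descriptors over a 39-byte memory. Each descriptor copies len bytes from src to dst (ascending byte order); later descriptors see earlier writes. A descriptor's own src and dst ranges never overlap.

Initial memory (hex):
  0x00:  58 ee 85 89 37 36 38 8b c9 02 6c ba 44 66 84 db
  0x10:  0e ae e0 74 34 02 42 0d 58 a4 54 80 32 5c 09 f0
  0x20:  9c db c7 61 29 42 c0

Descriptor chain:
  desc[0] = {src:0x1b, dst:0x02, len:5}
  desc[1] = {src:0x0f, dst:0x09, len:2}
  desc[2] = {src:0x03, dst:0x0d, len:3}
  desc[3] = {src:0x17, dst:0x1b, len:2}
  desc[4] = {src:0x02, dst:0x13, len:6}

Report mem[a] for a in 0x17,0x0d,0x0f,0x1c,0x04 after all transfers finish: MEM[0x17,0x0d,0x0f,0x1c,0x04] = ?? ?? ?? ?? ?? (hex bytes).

MEM[0x17,0x0d,0x0f,0x1c,0x04] = f0 32 09 58 5c

#0 dst[0x02+5] := {0x80,0x32,0x5c,0x09,0xf0}
#1 dst[0x09+2] := {0xdb,0x0e}
#2 dst[0x0d+3] := {0x32,0x5c,0x09}
#3 dst[0x1b+2] := {0x0d,0x58}
#4 dst[0x13+6] := {0x80,0x32,0x5c,0x09,0xf0,0x8b}
query mem[0x17]=0xf0, mem[0x0d]=0x32, mem[0x0f]=0x09, mem[0x1c]=0x58, mem[0x04]=0x5c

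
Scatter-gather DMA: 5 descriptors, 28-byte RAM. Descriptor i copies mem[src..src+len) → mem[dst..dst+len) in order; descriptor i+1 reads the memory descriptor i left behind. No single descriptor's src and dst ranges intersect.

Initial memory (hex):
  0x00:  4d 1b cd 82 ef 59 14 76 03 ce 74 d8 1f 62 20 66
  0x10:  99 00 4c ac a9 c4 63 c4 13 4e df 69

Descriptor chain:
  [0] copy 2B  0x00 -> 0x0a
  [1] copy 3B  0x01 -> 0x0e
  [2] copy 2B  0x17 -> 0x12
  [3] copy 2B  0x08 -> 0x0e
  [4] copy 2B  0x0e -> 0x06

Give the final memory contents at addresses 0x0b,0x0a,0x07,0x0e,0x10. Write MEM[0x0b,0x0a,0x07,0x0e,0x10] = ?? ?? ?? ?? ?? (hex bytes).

[0] 0x00->0x0a len=2 : 4d 1b
[1] 0x01->0x0e len=3 : 1b cd 82
[2] 0x17->0x12 len=2 : c4 13
[3] 0x08->0x0e len=2 : 03 ce
[4] 0x0e->0x06 len=2 : 03 ce
query mem[0x0b]=0x1b, mem[0x0a]=0x4d, mem[0x07]=0xce, mem[0x0e]=0x03, mem[0x10]=0x82

MEM[0x0b,0x0a,0x07,0x0e,0x10] = 1b 4d ce 03 82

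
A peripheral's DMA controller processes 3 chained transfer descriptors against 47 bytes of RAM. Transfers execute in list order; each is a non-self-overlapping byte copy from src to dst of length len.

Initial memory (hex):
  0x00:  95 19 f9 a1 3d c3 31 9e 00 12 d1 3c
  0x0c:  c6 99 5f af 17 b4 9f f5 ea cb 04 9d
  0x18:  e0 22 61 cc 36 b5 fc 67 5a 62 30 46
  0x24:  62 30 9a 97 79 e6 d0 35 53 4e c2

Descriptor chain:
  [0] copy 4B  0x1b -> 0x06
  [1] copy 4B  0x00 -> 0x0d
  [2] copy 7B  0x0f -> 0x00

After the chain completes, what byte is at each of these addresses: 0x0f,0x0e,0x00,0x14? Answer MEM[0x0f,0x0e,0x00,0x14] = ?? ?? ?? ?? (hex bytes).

MEM[0x0f,0x0e,0x00,0x14] = f9 19 f9 ea

#0 dst[0x06+4] := {0xcc,0x36,0xb5,0xfc}
#1 dst[0x0d+4] := {0x95,0x19,0xf9,0xa1}
#2 dst[0x00+7] := {0xf9,0xa1,0xb4,0x9f,0xf5,0xea,0xcb}
query mem[0x0f]=0xf9, mem[0x0e]=0x19, mem[0x00]=0xf9, mem[0x14]=0xea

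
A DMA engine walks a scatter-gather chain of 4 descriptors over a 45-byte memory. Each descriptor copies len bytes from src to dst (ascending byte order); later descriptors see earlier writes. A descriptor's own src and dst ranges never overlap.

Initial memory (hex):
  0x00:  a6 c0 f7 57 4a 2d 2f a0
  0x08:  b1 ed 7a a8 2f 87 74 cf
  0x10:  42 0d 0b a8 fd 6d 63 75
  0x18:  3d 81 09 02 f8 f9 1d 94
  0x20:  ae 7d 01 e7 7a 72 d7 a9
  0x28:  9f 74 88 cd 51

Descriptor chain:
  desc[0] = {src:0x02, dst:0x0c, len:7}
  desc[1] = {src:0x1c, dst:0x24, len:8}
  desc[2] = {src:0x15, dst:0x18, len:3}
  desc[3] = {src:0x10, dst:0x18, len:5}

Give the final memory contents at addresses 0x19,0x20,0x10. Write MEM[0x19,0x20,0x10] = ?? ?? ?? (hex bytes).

MEM[0x19,0x20,0x10] = a0 ae 2f

  after D0: wrote 7B at 0x0c = f7574a2d2fa0b1
  after D1: wrote 8B at 0x24 = f8f91d94ae7d01e7
  after D2: wrote 3B at 0x18 = 6d6375
  after D3: wrote 5B at 0x18 = 2fa0b1a8fd
query mem[0x19]=0xa0, mem[0x20]=0xae, mem[0x10]=0x2f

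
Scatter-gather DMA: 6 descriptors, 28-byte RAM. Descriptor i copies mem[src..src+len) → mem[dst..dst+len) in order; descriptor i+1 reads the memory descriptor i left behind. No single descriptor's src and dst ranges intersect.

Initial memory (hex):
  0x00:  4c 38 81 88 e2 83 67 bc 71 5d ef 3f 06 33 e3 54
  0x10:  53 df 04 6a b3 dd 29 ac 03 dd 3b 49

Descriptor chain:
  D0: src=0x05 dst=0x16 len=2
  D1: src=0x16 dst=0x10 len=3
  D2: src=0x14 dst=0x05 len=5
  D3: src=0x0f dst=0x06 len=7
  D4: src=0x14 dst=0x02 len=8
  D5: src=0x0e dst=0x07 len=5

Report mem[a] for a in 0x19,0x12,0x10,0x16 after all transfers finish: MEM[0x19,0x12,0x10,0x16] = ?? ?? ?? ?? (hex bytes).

MEM[0x19,0x12,0x10,0x16] = dd 03 83 83

#0 dst[0x16+2] := {0x83,0x67}
#1 dst[0x10+3] := {0x83,0x67,0x03}
#2 dst[0x05+5] := {0xb3,0xdd,0x83,0x67,0x03}
#3 dst[0x06+7] := {0x54,0x83,0x67,0x03,0x6a,0xb3,0xdd}
#4 dst[0x02+8] := {0xb3,0xdd,0x83,0x67,0x03,0xdd,0x3b,0x49}
#5 dst[0x07+5] := {0xe3,0x54,0x83,0x67,0x03}
query mem[0x19]=0xdd, mem[0x12]=0x03, mem[0x10]=0x83, mem[0x16]=0x83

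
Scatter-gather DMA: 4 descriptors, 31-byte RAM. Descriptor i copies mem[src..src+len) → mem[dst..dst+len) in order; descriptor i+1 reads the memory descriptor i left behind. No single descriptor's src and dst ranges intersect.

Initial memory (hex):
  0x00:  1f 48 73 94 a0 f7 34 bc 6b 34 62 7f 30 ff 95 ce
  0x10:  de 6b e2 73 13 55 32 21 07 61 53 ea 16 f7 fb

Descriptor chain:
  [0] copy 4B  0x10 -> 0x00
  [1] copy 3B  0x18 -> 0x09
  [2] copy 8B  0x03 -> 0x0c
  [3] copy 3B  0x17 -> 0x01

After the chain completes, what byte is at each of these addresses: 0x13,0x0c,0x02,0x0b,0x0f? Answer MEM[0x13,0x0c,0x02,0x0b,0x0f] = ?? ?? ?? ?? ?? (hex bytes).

MEM[0x13,0x0c,0x02,0x0b,0x0f] = 61 73 07 53 34

#0 dst[0x00+4] := {0xde,0x6b,0xe2,0x73}
#1 dst[0x09+3] := {0x07,0x61,0x53}
#2 dst[0x0c+8] := {0x73,0xa0,0xf7,0x34,0xbc,0x6b,0x07,0x61}
#3 dst[0x01+3] := {0x21,0x07,0x61}
query mem[0x13]=0x61, mem[0x0c]=0x73, mem[0x02]=0x07, mem[0x0b]=0x53, mem[0x0f]=0x34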